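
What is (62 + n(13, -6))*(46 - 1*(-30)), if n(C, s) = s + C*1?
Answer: 5244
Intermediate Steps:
n(C, s) = C + s (n(C, s) = s + C = C + s)
(62 + n(13, -6))*(46 - 1*(-30)) = (62 + (13 - 6))*(46 - 1*(-30)) = (62 + 7)*(46 + 30) = 69*76 = 5244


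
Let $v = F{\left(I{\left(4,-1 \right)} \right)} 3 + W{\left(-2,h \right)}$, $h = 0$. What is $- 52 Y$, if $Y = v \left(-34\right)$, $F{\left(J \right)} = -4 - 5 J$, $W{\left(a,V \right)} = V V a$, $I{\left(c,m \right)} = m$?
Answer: $5304$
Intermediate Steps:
$W{\left(a,V \right)} = a V^{2}$ ($W{\left(a,V \right)} = V^{2} a = a V^{2}$)
$v = 3$ ($v = \left(-4 - -5\right) 3 - 2 \cdot 0^{2} = \left(-4 + 5\right) 3 - 0 = 1 \cdot 3 + 0 = 3 + 0 = 3$)
$Y = -102$ ($Y = 3 \left(-34\right) = -102$)
$- 52 Y = \left(-52\right) \left(-102\right) = 5304$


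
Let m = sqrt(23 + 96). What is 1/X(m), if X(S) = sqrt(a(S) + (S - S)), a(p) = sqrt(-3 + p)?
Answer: (-3 + sqrt(119))**(-1/4) ≈ 0.59631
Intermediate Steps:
m = sqrt(119) ≈ 10.909
X(S) = (-3 + S)**(1/4) (X(S) = sqrt(sqrt(-3 + S) + (S - S)) = sqrt(sqrt(-3 + S) + 0) = sqrt(sqrt(-3 + S)) = (-3 + S)**(1/4))
1/X(m) = 1/((-3 + sqrt(119))**(1/4)) = (-3 + sqrt(119))**(-1/4)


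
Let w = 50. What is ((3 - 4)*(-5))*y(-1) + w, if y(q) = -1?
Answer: 45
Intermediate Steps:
((3 - 4)*(-5))*y(-1) + w = ((3 - 4)*(-5))*(-1) + 50 = -1*(-5)*(-1) + 50 = 5*(-1) + 50 = -5 + 50 = 45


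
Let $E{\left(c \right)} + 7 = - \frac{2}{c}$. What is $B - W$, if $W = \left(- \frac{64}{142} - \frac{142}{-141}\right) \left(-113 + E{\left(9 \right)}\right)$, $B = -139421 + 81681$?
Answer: $- \frac{5196289520}{90099} \approx -57673.0$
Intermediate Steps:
$B = -57740$
$E{\left(c \right)} = -7 - \frac{2}{c}$
$W = - \frac{6026740}{90099}$ ($W = \left(- \frac{64}{142} - \frac{142}{-141}\right) \left(-113 - \left(7 + \frac{2}{9}\right)\right) = \left(\left(-64\right) \frac{1}{142} - - \frac{142}{141}\right) \left(-113 - \frac{65}{9}\right) = \left(- \frac{32}{71} + \frac{142}{141}\right) \left(-113 - \frac{65}{9}\right) = \frac{5570 \left(-113 - \frac{65}{9}\right)}{10011} = \frac{5570}{10011} \left(- \frac{1082}{9}\right) = - \frac{6026740}{90099} \approx -66.89$)
$B - W = -57740 - - \frac{6026740}{90099} = -57740 + \frac{6026740}{90099} = - \frac{5196289520}{90099}$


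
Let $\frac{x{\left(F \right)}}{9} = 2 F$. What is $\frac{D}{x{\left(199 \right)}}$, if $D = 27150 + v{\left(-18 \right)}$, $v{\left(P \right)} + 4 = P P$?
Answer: $\frac{13735}{1791} \approx 7.6689$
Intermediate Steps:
$v{\left(P \right)} = -4 + P^{2}$ ($v{\left(P \right)} = -4 + P P = -4 + P^{2}$)
$D = 27470$ ($D = 27150 - \left(4 - \left(-18\right)^{2}\right) = 27150 + \left(-4 + 324\right) = 27150 + 320 = 27470$)
$x{\left(F \right)} = 18 F$ ($x{\left(F \right)} = 9 \cdot 2 F = 18 F$)
$\frac{D}{x{\left(199 \right)}} = \frac{27470}{18 \cdot 199} = \frac{27470}{3582} = 27470 \cdot \frac{1}{3582} = \frac{13735}{1791}$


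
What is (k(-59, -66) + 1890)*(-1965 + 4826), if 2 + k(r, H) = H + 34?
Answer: 5310016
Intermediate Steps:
k(r, H) = 32 + H (k(r, H) = -2 + (H + 34) = -2 + (34 + H) = 32 + H)
(k(-59, -66) + 1890)*(-1965 + 4826) = ((32 - 66) + 1890)*(-1965 + 4826) = (-34 + 1890)*2861 = 1856*2861 = 5310016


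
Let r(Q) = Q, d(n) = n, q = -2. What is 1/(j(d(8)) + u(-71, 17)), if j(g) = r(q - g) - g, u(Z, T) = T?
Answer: -1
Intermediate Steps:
j(g) = -2 - 2*g (j(g) = (-2 - g) - g = -2 - 2*g)
1/(j(d(8)) + u(-71, 17)) = 1/((-2 - 2*8) + 17) = 1/((-2 - 16) + 17) = 1/(-18 + 17) = 1/(-1) = -1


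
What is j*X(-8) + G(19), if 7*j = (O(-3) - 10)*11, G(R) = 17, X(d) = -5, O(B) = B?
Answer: 834/7 ≈ 119.14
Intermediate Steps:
j = -143/7 (j = ((-3 - 10)*11)/7 = (-13*11)/7 = (⅐)*(-143) = -143/7 ≈ -20.429)
j*X(-8) + G(19) = -143/7*(-5) + 17 = 715/7 + 17 = 834/7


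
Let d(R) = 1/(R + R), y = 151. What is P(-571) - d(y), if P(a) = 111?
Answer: 33521/302 ≈ 111.00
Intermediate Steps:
d(R) = 1/(2*R)
P(-571) - d(y) = 111 - 1/(2*151) = 111 - 1*1/302 = 111 - 1/302 = 33521/302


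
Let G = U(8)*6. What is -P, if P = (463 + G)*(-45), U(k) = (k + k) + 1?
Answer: 25425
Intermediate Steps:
U(k) = 1 + 2*k (U(k) = 2*k + 1 = 1 + 2*k)
G = 102 (G = (1 + 2*8)*6 = (1 + 16)*6 = 17*6 = 102)
P = -25425 (P = (463 + 102)*(-45) = 565*(-45) = -25425)
-P = -1*(-25425) = 25425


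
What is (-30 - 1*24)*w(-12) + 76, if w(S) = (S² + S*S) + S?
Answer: -14828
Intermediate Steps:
w(S) = S + 2*S² (w(S) = (S² + S²) + S = 2*S² + S = S + 2*S²)
(-30 - 1*24)*w(-12) + 76 = (-30 - 1*24)*(-12*(1 + 2*(-12))) + 76 = (-30 - 24)*(-12*(1 - 24)) + 76 = -(-648)*(-23) + 76 = -54*276 + 76 = -14904 + 76 = -14828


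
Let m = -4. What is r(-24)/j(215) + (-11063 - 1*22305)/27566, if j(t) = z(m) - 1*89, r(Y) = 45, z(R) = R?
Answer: -723949/427273 ≈ -1.6943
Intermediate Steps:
j(t) = -93 (j(t) = -4 - 1*89 = -4 - 89 = -93)
r(-24)/j(215) + (-11063 - 1*22305)/27566 = 45/(-93) + (-11063 - 1*22305)/27566 = 45*(-1/93) + (-11063 - 22305)*(1/27566) = -15/31 - 33368*1/27566 = -15/31 - 16684/13783 = -723949/427273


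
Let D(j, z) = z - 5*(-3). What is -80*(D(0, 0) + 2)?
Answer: -1360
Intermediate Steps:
D(j, z) = 15 + z (D(j, z) = z + 15 = 15 + z)
-80*(D(0, 0) + 2) = -80*((15 + 0) + 2) = -80*(15 + 2) = -80*17 = -8*170 = -1360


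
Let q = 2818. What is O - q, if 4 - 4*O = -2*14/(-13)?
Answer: -36628/13 ≈ -2817.5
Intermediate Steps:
O = 6/13 (O = 1 - (-2*14)/(4*(-13)) = 1 - (-7)*(-1)/13 = 1 - ¼*28/13 = 1 - 7/13 = 6/13 ≈ 0.46154)
O - q = 6/13 - 1*2818 = 6/13 - 2818 = -36628/13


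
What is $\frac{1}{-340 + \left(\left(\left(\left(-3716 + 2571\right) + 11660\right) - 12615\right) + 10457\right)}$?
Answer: $\frac{1}{8017} \approx 0.00012473$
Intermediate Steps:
$\frac{1}{-340 + \left(\left(\left(\left(-3716 + 2571\right) + 11660\right) - 12615\right) + 10457\right)} = \frac{1}{-340 + \left(\left(\left(-1145 + 11660\right) - 12615\right) + 10457\right)} = \frac{1}{-340 + \left(\left(10515 - 12615\right) + 10457\right)} = \frac{1}{-340 + \left(-2100 + 10457\right)} = \frac{1}{-340 + 8357} = \frac{1}{8017}$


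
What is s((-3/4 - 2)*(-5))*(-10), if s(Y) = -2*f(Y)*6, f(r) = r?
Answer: 1650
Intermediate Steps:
s(Y) = -12*Y (s(Y) = -2*Y*6 = -12*Y)
s((-3/4 - 2)*(-5))*(-10) = -12*(-3/4 - 2)*(-5)*(-10) = -(-33)*(-5)*(-10) = -12*55/4*(-10) = -165*(-10) = 1650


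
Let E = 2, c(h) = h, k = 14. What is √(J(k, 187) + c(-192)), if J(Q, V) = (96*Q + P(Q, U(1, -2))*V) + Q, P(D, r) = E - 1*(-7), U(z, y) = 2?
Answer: √2849 ≈ 53.376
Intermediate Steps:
P(D, r) = 9 (P(D, r) = 2 - 1*(-7) = 2 + 7 = 9)
J(Q, V) = 9*V + 97*Q (J(Q, V) = (96*Q + 9*V) + Q = (9*V + 96*Q) + Q = 9*V + 97*Q)
√(J(k, 187) + c(-192)) = √((9*187 + 97*14) - 192) = √((1683 + 1358) - 192) = √(3041 - 192) = √2849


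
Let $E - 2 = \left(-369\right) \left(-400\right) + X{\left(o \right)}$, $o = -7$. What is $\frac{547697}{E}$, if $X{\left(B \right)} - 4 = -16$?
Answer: $\frac{547697}{147590} \approx 3.7109$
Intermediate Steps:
$X{\left(B \right)} = -12$ ($X{\left(B \right)} = 4 - 16 = -12$)
$E = 147590$ ($E = 2 - -147588 = 2 + \left(147600 - 12\right) = 2 + 147588 = 147590$)
$\frac{547697}{E} = \frac{547697}{147590}$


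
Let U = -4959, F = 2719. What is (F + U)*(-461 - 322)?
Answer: 1753920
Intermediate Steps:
(F + U)*(-461 - 322) = (2719 - 4959)*(-461 - 322) = -2240*(-783) = 1753920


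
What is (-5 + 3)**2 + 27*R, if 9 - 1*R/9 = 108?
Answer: -24053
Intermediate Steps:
R = -891 (R = 81 - 9*108 = 81 - 972 = -891)
(-5 + 3)**2 + 27*R = (-5 + 3)**2 + 27*(-891) = (-2)**2 - 24057 = 4 - 24057 = -24053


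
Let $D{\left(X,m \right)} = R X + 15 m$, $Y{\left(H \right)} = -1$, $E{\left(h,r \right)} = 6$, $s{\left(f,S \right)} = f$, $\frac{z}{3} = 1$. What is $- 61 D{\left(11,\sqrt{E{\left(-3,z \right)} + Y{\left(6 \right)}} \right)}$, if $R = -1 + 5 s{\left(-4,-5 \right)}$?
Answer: $14091 - 915 \sqrt{5} \approx 12045.0$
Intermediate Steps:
$z = 3$ ($z = 3 \cdot 1 = 3$)
$R = -21$ ($R = -1 + 5 \left(-4\right) = -1 - 20 = -21$)
$D{\left(X,m \right)} = - 21 X + 15 m$
$- 61 D{\left(11,\sqrt{E{\left(-3,z \right)} + Y{\left(6 \right)}} \right)} = - 61 \left(\left(-21\right) 11 + 15 \sqrt{6 - 1}\right) = - 61 \left(-231 + 15 \sqrt{5}\right) = 14091 - 915 \sqrt{5}$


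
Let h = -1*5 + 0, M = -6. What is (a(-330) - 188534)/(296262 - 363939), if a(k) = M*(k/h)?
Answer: 188930/67677 ≈ 2.7916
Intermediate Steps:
h = -5 (h = -5 + 0 = -5)
a(k) = 6*k/5 (a(k) = -6*k/(-5) = -6*k*(-1)/5 = -(-6)*k/5 = 6*k/5)
(a(-330) - 188534)/(296262 - 363939) = ((6/5)*(-330) - 188534)/(296262 - 363939) = (-396 - 188534)/(-67677) = -188930*(-1/67677) = 188930/67677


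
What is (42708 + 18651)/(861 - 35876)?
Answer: -61359/35015 ≈ -1.7524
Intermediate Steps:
(42708 + 18651)/(861 - 35876) = 61359/(-35015) = 61359*(-1/35015) = -61359/35015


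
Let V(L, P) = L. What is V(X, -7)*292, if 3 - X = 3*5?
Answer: -3504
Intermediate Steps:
X = -12 (X = 3 - 3*5 = 3 - 1*15 = 3 - 15 = -12)
V(X, -7)*292 = -12*292 = -3504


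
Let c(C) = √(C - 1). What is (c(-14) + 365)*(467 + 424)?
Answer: 325215 + 891*I*√15 ≈ 3.2522e+5 + 3450.8*I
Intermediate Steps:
c(C) = √(-1 + C)
(c(-14) + 365)*(467 + 424) = (√(-1 - 14) + 365)*(467 + 424) = (√(-15) + 365)*891 = (I*√15 + 365)*891 = (365 + I*√15)*891 = 325215 + 891*I*√15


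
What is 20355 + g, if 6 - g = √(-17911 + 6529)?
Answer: 20361 - I*√11382 ≈ 20361.0 - 106.69*I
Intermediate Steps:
g = 6 - I*√11382 (g = 6 - √(-17911 + 6529) = 6 - √(-11382) = 6 - I*√11382 ≈ 6.0 - 106.69*I)
20355 + g = 20355 + (6 - I*√11382) = 20361 - I*√11382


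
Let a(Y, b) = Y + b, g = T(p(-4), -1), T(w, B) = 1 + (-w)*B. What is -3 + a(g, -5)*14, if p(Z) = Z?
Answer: -115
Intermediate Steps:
T(w, B) = 1 - B*w
g = -3 (g = 1 - 1*(-1)*(-4) = 1 - 4 = -3)
-3 + a(g, -5)*14 = -3 + (-3 - 5)*14 = -3 - 8*14 = -3 - 112 = -115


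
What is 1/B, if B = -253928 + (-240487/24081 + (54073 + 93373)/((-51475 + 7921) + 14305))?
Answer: -704345169/178863544725221 ≈ -3.9379e-6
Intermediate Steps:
B = -178863544725221/704345169 (B = -253928 + (-240487*1/24081 + 147446/(-43554 + 14305)) = -253928 + (-240487/24081 + 147446/(-29249)) = -253928 + (-240487/24081 + 147446*(-1/29249)) = -253928 + (-240487/24081 - 147446/29249) = -253928 - 10584651389/704345169 = -178863544725221/704345169 ≈ -2.5394e+5)
1/B = 1/(-178863544725221/704345169) = -704345169/178863544725221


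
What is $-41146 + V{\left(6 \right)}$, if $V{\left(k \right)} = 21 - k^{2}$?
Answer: $-41161$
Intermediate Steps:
$-41146 + V{\left(6 \right)} = -41146 + \left(21 - 6^{2}\right) = -41146 + \left(21 - 36\right) = -41146 - 15 = -41161$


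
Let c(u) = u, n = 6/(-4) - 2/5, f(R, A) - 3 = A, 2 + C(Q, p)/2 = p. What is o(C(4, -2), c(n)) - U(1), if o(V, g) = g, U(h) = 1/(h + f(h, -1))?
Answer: -67/30 ≈ -2.2333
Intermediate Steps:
C(Q, p) = -4 + 2*p
f(R, A) = 3 + A
n = -19/10 (n = 6*(-¼) - 2*⅕ = -3/2 - ⅖ = -19/10 ≈ -1.9000)
U(h) = 1/(2 + h) (U(h) = 1/(h + (3 - 1)) = 1/(h + 2) = 1/(2 + h))
o(C(4, -2), c(n)) - U(1) = -19/10 - 1/(2 + 1) = -19/10 - 1/3 = -19/10 - 1*⅓ = -19/10 - ⅓ = -67/30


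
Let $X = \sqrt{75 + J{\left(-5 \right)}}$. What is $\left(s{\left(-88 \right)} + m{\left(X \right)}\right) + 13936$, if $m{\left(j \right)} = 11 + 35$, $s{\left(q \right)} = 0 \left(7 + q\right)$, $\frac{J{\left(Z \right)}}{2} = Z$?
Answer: $13982$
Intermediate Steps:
$J{\left(Z \right)} = 2 Z$
$s{\left(q \right)} = 0$
$X = \sqrt{65}$ ($X = \sqrt{75 + 2 \left(-5\right)} = \sqrt{75 - 10} = \sqrt{65} \approx 8.0623$)
$m{\left(j \right)} = 46$
$\left(s{\left(-88 \right)} + m{\left(X \right)}\right) + 13936 = \left(0 + 46\right) + 13936 = 46 + 13936 = 13982$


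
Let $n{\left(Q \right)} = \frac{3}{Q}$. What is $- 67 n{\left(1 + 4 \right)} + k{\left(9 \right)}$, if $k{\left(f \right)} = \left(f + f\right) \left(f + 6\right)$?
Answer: $\frac{1149}{5} \approx 229.8$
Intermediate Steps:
$k{\left(f \right)} = 2 f \left(6 + f\right)$
$- 67 n{\left(1 + 4 \right)} + k{\left(9 \right)} = - 67 \frac{3}{1 + 4} + 2 \cdot 9 \left(6 + 9\right) = - 67 \cdot \frac{3}{5} + 2 \cdot 9 \cdot 15 = - 67 \cdot 3 \cdot \frac{1}{5} + 270 = \left(-67\right) \frac{3}{5} + 270 = - \frac{201}{5} + 270 = \frac{1149}{5}$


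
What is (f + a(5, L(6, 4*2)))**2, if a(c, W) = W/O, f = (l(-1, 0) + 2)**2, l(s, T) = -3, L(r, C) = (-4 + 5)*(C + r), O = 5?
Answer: 361/25 ≈ 14.440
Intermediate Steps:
L(r, C) = C + r (L(r, C) = 1*(C + r) = C + r)
f = 1 (f = (-3 + 2)**2 = (-1)**2 = 1)
a(c, W) = W/5
(f + a(5, L(6, 4*2)))**2 = (1 + (4*2 + 6)/5)**2 = (1 + (8 + 6)/5)**2 = (1 + (1/5)*14)**2 = (1 + 14/5)**2 = (19/5)**2 = 361/25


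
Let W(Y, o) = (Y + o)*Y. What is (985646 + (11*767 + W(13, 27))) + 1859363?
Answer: 2853966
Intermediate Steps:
W(Y, o) = Y*(Y + o)
(985646 + (11*767 + W(13, 27))) + 1859363 = (985646 + (11*767 + 13*(13 + 27))) + 1859363 = (985646 + (8437 + 13*40)) + 1859363 = (985646 + (8437 + 520)) + 1859363 = (985646 + 8957) + 1859363 = 994603 + 1859363 = 2853966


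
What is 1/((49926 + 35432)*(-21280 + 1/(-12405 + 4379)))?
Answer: -4013/7289286439799 ≈ -5.5053e-10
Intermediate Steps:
1/((49926 + 35432)*(-21280 + 1/(-12405 + 4379))) = 1/(85358*(-21280 + 1/(-8026))) = 1/(85358*(-21280 - 1/8026)) = 1/(85358*(-170793281/8026)) = 1/(-7289286439799/4013) = -4013/7289286439799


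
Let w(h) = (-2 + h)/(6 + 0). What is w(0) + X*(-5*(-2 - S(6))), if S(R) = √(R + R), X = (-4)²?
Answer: 479/3 + 160*√3 ≈ 436.79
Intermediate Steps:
X = 16
S(R) = √2*√R (S(R) = √(2*R) = √2*√R)
w(h) = -⅓ + h/6 (w(h) = (-2 + h)/6 = (-2 + h)*(⅙) = -⅓ + h/6)
w(0) + X*(-5*(-2 - S(6))) = (-⅓ + (⅙)*0) + 16*(-5*(-2 - √2*√6)) = (-⅓ + 0) + 16*(-5*(-2 - 2*√3)) = -⅓ + 16*(-5*(-2 - 2*√3)) = -⅓ + 16*(10 + 10*√3) = -⅓ + (160 + 160*√3) = 479/3 + 160*√3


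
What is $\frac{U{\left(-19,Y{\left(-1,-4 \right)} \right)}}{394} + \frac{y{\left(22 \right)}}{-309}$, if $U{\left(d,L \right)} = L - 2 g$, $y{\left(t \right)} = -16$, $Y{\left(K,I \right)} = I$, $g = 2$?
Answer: $\frac{1916}{60873} \approx 0.031475$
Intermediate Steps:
$U{\left(d,L \right)} = -4 + L$ ($U{\left(d,L \right)} = L - 4 = -4 + L$)
$\frac{U{\left(-19,Y{\left(-1,-4 \right)} \right)}}{394} + \frac{y{\left(22 \right)}}{-309} = \frac{-4 - 4}{394} - \frac{16}{-309} = \left(-8\right) \frac{1}{394} - - \frac{16}{309} = - \frac{4}{197} + \frac{16}{309} = \frac{1916}{60873}$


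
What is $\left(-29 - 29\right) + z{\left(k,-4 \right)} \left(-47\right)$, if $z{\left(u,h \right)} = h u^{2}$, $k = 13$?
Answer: $31714$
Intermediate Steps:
$\left(-29 - 29\right) + z{\left(k,-4 \right)} \left(-47\right) = \left(-29 - 29\right) + - 4 \cdot 13^{2} \left(-47\right) = -58 + \left(-4\right) 169 \left(-47\right) = -58 - -31772 = -58 + 31772 = 31714$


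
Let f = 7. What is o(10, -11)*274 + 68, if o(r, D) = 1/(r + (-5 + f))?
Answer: 545/6 ≈ 90.833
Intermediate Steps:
o(r, D) = 1/(2 + r) (o(r, D) = 1/(r + (-5 + 7)) = 1/(r + 2) = 1/(2 + r))
o(10, -11)*274 + 68 = 274/(2 + 10) + 68 = 274/12 + 68 = (1/12)*274 + 68 = 137/6 + 68 = 545/6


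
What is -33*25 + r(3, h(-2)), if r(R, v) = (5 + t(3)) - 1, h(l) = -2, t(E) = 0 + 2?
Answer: -819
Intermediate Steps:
t(E) = 2
r(R, v) = 6 (r(R, v) = (5 + 2) - 1 = 7 - 1 = 6)
-33*25 + r(3, h(-2)) = -33*25 + 6 = -825 + 6 = -819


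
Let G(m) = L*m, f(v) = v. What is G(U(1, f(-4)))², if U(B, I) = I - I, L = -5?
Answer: 0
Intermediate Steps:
U(B, I) = 0
G(m) = -5*m
G(U(1, f(-4)))² = (-5*0)² = 0² = 0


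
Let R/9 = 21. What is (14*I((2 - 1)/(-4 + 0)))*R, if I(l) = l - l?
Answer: 0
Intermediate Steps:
I(l) = 0
R = 189 (R = 9*21 = 189)
(14*I((2 - 1)/(-4 + 0)))*R = (14*0)*189 = 0*189 = 0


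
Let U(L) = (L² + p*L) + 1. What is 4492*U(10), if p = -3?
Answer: 318932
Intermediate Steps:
U(L) = 1 + L² - 3*L (U(L) = (L² - 3*L) + 1 = 1 + L² - 3*L)
4492*U(10) = 4492*(1 + 10² - 3*10) = 4492*(1 + 100 - 30) = 4492*71 = 318932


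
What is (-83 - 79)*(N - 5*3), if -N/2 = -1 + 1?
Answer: 2430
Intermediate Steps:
N = 0 (N = -2*(-1 + 1) = -2*0 = 0)
(-83 - 79)*(N - 5*3) = (-83 - 79)*(0 - 5*3) = -162*(0 - 15) = -162*(-15) = 2430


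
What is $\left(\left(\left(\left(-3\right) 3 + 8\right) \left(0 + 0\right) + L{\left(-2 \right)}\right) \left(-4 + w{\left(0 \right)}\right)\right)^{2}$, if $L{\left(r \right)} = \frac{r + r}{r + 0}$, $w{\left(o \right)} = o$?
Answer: $64$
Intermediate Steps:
$L{\left(r \right)} = 2$ ($L{\left(r \right)} = \frac{2 r}{r} = 2$)
$\left(\left(\left(\left(-3\right) 3 + 8\right) \left(0 + 0\right) + L{\left(-2 \right)}\right) \left(-4 + w{\left(0 \right)}\right)\right)^{2} = \left(\left(\left(\left(-3\right) 3 + 8\right) \left(0 + 0\right) + 2\right) \left(-4 + 0\right)\right)^{2} = \left(\left(\left(-9 + 8\right) 0 + 2\right) \left(-4\right)\right)^{2} = \left(\left(\left(-1\right) 0 + 2\right) \left(-4\right)\right)^{2} = \left(\left(0 + 2\right) \left(-4\right)\right)^{2} = \left(2 \left(-4\right)\right)^{2} = \left(-8\right)^{2} = 64$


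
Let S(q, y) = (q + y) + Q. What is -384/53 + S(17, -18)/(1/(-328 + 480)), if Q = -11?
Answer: -97056/53 ≈ -1831.2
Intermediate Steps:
S(q, y) = -11 + q + y (S(q, y) = (q + y) - 11 = -11 + q + y)
-384/53 + S(17, -18)/(1/(-328 + 480)) = -384/53 + (-11 + 17 - 18)/(1/(-328 + 480)) = -384*1/53 - 12/(1/152) = -384/53 - 12/1/152 = -384/53 - 12*152 = -384/53 - 1824 = -97056/53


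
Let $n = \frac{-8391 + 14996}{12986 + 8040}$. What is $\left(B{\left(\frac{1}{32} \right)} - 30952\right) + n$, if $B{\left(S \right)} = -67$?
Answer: $- \frac{652198889}{21026} \approx -31019.0$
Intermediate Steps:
$n = \frac{6605}{21026} \approx 0.31414$
$\left(B{\left(\frac{1}{32} \right)} - 30952\right) + n = \left(-67 - 30952\right) + \frac{6605}{21026} = -31019 + \frac{6605}{21026} = - \frac{652198889}{21026}$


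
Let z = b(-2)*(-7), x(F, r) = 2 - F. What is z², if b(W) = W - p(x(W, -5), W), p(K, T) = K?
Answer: 1764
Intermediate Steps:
b(W) = -2 + 2*W (b(W) = W - (2 - W) = W + (-2 + W) = -2 + 2*W)
z = 42 (z = (-2 + 2*(-2))*(-7) = (-2 - 4)*(-7) = -6*(-7) = 42)
z² = 42² = 1764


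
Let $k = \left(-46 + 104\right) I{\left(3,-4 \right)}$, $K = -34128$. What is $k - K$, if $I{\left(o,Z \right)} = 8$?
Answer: $34592$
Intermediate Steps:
$k = 464$ ($k = \left(-46 + 104\right) 8 = 58 \cdot 8 = 464$)
$k - K = 464 - -34128 = 464 + 34128 = 34592$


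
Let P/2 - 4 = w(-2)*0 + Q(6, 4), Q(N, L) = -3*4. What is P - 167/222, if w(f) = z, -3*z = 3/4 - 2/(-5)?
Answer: -3719/222 ≈ -16.752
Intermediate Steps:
Q(N, L) = -12
z = -23/60 (z = -(3/4 - 2/(-5))/3 = -(3*(¼) - 2*(-⅕))/3 = -(¾ + ⅖)/3 = -⅓*23/20 = -23/60 ≈ -0.38333)
w(f) = -23/60
P = -16 (P = 8 + 2*(-23/60*0 - 12) = 8 + 2*(0 - 12) = 8 + 2*(-12) = 8 - 24 = -16)
P - 167/222 = -16 - 167/222 = -3719/222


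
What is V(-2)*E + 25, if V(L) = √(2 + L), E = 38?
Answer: 25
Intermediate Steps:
V(-2)*E + 25 = √(2 - 2)*38 + 25 = √0*38 + 25 = 0*38 + 25 = 0 + 25 = 25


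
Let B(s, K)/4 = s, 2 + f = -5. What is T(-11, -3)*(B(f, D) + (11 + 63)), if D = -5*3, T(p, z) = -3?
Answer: -138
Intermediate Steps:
D = -15
f = -7 (f = -2 - 5 = -7)
B(s, K) = 4*s
T(-11, -3)*(B(f, D) + (11 + 63)) = -3*(4*(-7) + (11 + 63)) = -3*(-28 + 74) = -3*46 = -138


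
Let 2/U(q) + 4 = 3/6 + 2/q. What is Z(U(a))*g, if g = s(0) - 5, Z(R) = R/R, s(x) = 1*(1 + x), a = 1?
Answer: -4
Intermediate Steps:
U(q) = 2/(-7/2 + 2/q) (U(q) = 2/(-4 + (3/6 + 2/q)) = 2/(-4 + (3*(1/6) + 2/q)) = 2/(-4 + (1/2 + 2/q)) = 2/(-7/2 + 2/q))
s(x) = 1 + x
Z(R) = 1
g = -4 (g = (1 + 0) - 5 = 1 - 5 = -4)
Z(U(a))*g = 1*(-4) = -4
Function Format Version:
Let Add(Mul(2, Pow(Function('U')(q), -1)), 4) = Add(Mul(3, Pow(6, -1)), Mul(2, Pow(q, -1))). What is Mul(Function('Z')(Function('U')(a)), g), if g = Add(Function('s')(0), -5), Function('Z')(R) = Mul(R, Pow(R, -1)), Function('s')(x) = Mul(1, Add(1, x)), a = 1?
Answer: -4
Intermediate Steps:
Function('U')(q) = Mul(2, Pow(Add(Rational(-7, 2), Mul(2, Pow(q, -1))), -1)) (Function('U')(q) = Mul(2, Pow(Add(-4, Add(Mul(3, Pow(6, -1)), Mul(2, Pow(q, -1)))), -1)) = Mul(2, Pow(Add(-4, Add(Mul(3, Rational(1, 6)), Mul(2, Pow(q, -1)))), -1)) = Mul(2, Pow(Add(-4, Add(Rational(1, 2), Mul(2, Pow(q, -1)))), -1)) = Mul(2, Pow(Add(Rational(-7, 2), Mul(2, Pow(q, -1))), -1)))
Function('s')(x) = Add(1, x)
Function('Z')(R) = 1
g = -4 (g = Add(Add(1, 0), -5) = Add(1, -5) = -4)
Mul(Function('Z')(Function('U')(a)), g) = Mul(1, -4) = -4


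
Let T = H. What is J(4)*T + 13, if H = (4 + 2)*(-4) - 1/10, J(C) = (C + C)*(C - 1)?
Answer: -2827/5 ≈ -565.40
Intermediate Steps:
J(C) = 2*C*(-1 + C) (J(C) = (2*C)*(-1 + C) = 2*C*(-1 + C))
H = -241/10 (H = 6*(-4) - 1*⅒ = -24 - ⅒ = -241/10 ≈ -24.100)
T = -241/10 ≈ -24.100
J(4)*T + 13 = (2*4*(-1 + 4))*(-241/10) + 13 = (2*4*3)*(-241/10) + 13 = 24*(-241/10) + 13 = -2892/5 + 13 = -2827/5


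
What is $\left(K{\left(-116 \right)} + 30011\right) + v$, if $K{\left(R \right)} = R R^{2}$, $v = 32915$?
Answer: $-1497970$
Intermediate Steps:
$K{\left(R \right)} = R^{3}$
$\left(K{\left(-116 \right)} + 30011\right) + v = \left(\left(-116\right)^{3} + 30011\right) + 32915 = \left(-1560896 + 30011\right) + 32915 = -1530885 + 32915 = -1497970$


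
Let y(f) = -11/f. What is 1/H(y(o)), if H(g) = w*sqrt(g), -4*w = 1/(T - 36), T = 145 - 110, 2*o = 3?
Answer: -2*I*sqrt(66)/11 ≈ -1.4771*I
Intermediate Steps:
o = 3/2 (o = (1/2)*3 = 3/2 ≈ 1.5000)
T = 35
w = 1/4 (w = -1/(4*(35 - 36)) = -1/4/(-1) = -1/4*(-1) = 1/4 ≈ 0.25000)
H(g) = sqrt(g)/4
1/H(y(o)) = 1/(sqrt(-11/3/2)/4) = 1/(sqrt(-11*2/3)/4) = 1/(sqrt(-22/3)/4) = 1/((I*sqrt(66)/3)/4) = 1/(I*sqrt(66)/12) = -2*I*sqrt(66)/11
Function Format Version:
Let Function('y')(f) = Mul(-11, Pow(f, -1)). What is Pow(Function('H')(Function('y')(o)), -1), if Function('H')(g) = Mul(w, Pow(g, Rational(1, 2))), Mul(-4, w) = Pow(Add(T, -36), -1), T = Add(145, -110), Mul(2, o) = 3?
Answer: Mul(Rational(-2, 11), I, Pow(66, Rational(1, 2))) ≈ Mul(-1.4771, I)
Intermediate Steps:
o = Rational(3, 2) (o = Mul(Rational(1, 2), 3) = Rational(3, 2) ≈ 1.5000)
T = 35
w = Rational(1, 4) (w = Mul(Rational(-1, 4), Pow(Add(35, -36), -1)) = Mul(Rational(-1, 4), Pow(-1, -1)) = Mul(Rational(-1, 4), -1) = Rational(1, 4) ≈ 0.25000)
Function('H')(g) = Mul(Rational(1, 4), Pow(g, Rational(1, 2)))
Pow(Function('H')(Function('y')(o)), -1) = Pow(Mul(Rational(1, 4), Pow(Mul(-11, Pow(Rational(3, 2), -1)), Rational(1, 2))), -1) = Pow(Mul(Rational(1, 4), Pow(Mul(-11, Rational(2, 3)), Rational(1, 2))), -1) = Pow(Mul(Rational(1, 4), Pow(Rational(-22, 3), Rational(1, 2))), -1) = Pow(Mul(Rational(1, 4), Mul(Rational(1, 3), I, Pow(66, Rational(1, 2)))), -1) = Pow(Mul(Rational(1, 12), I, Pow(66, Rational(1, 2))), -1) = Mul(Rational(-2, 11), I, Pow(66, Rational(1, 2)))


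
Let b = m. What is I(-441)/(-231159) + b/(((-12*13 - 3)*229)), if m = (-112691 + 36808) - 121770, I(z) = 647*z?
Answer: 18692770408/2805576783 ≈ 6.6627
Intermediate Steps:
m = -197653 (m = -75883 - 121770 = -197653)
b = -197653
I(-441)/(-231159) + b/(((-12*13 - 3)*229)) = (647*(-441))/(-231159) - 197653*1/(229*(-12*13 - 3)) = -285327*(-1/231159) - 197653*1/(229*(-156 - 3)) = 95109/77053 - 197653/((-159*229)) = 95109/77053 - 197653/(-36411) = 95109/77053 - 197653*(-1/36411) = 95109/77053 + 197653/36411 = 18692770408/2805576783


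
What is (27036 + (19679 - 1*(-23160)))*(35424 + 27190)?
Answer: 4375153250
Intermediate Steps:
(27036 + (19679 - 1*(-23160)))*(35424 + 27190) = (27036 + (19679 + 23160))*62614 = (27036 + 42839)*62614 = 69875*62614 = 4375153250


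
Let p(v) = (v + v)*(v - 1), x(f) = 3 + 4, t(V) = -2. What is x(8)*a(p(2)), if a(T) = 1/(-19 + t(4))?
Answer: -1/3 ≈ -0.33333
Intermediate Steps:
x(f) = 7
p(v) = 2*v*(-1 + v) (p(v) = (2*v)*(-1 + v) = 2*v*(-1 + v))
a(T) = -1/21 (a(T) = 1/(-19 - 2) = 1/(-21) = -1/21)
x(8)*a(p(2)) = 7*(-1/21) = -1/3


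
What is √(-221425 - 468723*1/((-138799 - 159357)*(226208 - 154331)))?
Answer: 3*I*√313869152226642850125951/3571759802 ≈ 470.56*I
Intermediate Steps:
√(-221425 - 468723*1/((-138799 - 159357)*(226208 - 154331))) = √(-221425 - 468723/(71877*(-298156))) = √(-221425 - 468723/(-21430558812)) = √(-221425 - 468723*(-1/21430558812)) = √(-221425 + 156241/7143519604) = √(-1581753828159459/7143519604) = 3*I*√313869152226642850125951/3571759802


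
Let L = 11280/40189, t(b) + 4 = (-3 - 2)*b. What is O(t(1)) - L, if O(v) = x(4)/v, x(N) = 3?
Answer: -74029/120567 ≈ -0.61401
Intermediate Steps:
t(b) = -4 - 5*b (t(b) = -4 + (-3 - 2)*b = -4 - 5*b)
L = 11280/40189 (L = 11280*(1/40189) = 11280/40189 ≈ 0.28067)
O(v) = 3/v
O(t(1)) - L = 3/(-4 - 5*1) - 1*11280/40189 = 3/(-4 - 5) - 11280/40189 = 3/(-9) - 11280/40189 = 3*(-1/9) - 11280/40189 = -1/3 - 11280/40189 = -74029/120567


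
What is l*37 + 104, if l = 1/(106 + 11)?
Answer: 12205/117 ≈ 104.32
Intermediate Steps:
l = 1/117 ≈ 0.0085470
l*37 + 104 = (1/117)*37 + 104 = 37/117 + 104 = 12205/117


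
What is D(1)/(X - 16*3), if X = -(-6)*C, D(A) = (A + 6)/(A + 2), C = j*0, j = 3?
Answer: -7/144 ≈ -0.048611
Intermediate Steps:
C = 0 (C = 3*0 = 0)
D(A) = (6 + A)/(2 + A)
X = 0 (X = -(-6)*0 = -3*0 = 0)
D(1)/(X - 16*3) = ((6 + 1)/(2 + 1))/(0 - 16*3) = (7/3)/(0 - 48) = ((⅓)*7)/(-48) = -1/48*7/3 = -7/144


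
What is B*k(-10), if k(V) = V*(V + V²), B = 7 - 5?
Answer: -1800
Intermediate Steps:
B = 2
B*k(-10) = 2*((-10)²*(1 - 10)) = 2*(100*(-9)) = 2*(-900) = -1800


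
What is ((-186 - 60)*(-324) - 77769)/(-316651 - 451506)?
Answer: -1935/768157 ≈ -0.0025190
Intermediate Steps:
((-186 - 60)*(-324) - 77769)/(-316651 - 451506) = (-246*(-324) - 77769)/(-768157) = (79704 - 77769)*(-1/768157) = 1935*(-1/768157) = -1935/768157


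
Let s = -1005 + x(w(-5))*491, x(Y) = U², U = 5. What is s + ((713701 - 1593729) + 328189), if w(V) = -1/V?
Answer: -540569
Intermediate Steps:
x(Y) = 25 (x(Y) = 5² = 25)
s = 11270 (s = -1005 + 25*491 = -1005 + 12275 = 11270)
s + ((713701 - 1593729) + 328189) = 11270 + ((713701 - 1593729) + 328189) = 11270 + (-880028 + 328189) = 11270 - 551839 = -540569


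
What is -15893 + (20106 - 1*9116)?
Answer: -4903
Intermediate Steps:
-15893 + (20106 - 1*9116) = -15893 + (20106 - 9116) = -15893 + 10990 = -4903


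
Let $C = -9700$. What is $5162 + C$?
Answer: $-4538$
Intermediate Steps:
$5162 + C = 5162 - 9700 = -4538$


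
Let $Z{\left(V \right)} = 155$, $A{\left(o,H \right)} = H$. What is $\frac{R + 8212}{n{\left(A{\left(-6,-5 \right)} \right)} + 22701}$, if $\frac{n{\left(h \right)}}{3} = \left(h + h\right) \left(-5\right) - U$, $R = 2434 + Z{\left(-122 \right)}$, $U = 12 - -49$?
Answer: $\frac{10801}{22668} \approx 0.47649$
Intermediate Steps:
$U = 61$ ($U = 12 + 49 = 61$)
$R = 2589$ ($R = 2434 + 155 = 2589$)
$n{\left(h \right)} = -183 - 30 h$ ($n{\left(h \right)} = 3 \left(\left(h + h\right) \left(-5\right) - 61\right) = 3 \left(2 h \left(-5\right) - 61\right) = 3 \left(- 10 h - 61\right) = 3 \left(-61 - 10 h\right) = -183 - 30 h$)
$\frac{R + 8212}{n{\left(A{\left(-6,-5 \right)} \right)} + 22701} = \frac{2589 + 8212}{\left(-183 - -150\right) + 22701} = \frac{10801}{\left(-183 + 150\right) + 22701} = \frac{10801}{-33 + 22701} = \frac{10801}{22668}$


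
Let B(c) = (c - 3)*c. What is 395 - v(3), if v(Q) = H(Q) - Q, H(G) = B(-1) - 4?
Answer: 398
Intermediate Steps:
B(c) = c*(-3 + c) (B(c) = (-3 + c)*c = c*(-3 + c))
H(G) = 0 (H(G) = -(-3 - 1) - 4 = -1*(-4) - 4 = 4 - 4 = 0)
v(Q) = -Q (v(Q) = 0 - Q = -Q)
395 - v(3) = 395 - (-1)*3 = 395 - 1*(-3) = 395 + 3 = 398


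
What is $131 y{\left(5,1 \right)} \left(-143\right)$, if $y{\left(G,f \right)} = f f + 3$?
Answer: $-74932$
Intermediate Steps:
$y{\left(G,f \right)} = 3 + f^{2}$ ($y{\left(G,f \right)} = f^{2} + 3 = 3 + f^{2}$)
$131 y{\left(5,1 \right)} \left(-143\right) = 131 \left(3 + 1^{2}\right) \left(-143\right) = 131 \left(3 + 1\right) \left(-143\right) = 131 \cdot 4 \left(-143\right) = 524 \left(-143\right) = -74932$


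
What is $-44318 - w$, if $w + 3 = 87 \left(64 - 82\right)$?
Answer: $-42749$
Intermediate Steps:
$w = -1569$ ($w = -3 + 87 \left(64 - 82\right) = -3 + 87 \left(-18\right) = -3 - 1566 = -1569$)
$-44318 - w = -44318 - -1569 = -44318 + 1569 = -42749$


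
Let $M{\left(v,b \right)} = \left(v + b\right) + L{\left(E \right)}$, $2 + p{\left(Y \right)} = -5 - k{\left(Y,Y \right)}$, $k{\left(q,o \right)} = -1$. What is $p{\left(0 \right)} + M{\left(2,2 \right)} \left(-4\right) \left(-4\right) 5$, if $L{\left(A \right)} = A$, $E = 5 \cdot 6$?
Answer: $2714$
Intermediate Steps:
$E = 30$
$p{\left(Y \right)} = -6$ ($p{\left(Y \right)} = -2 - 4 = -6$)
$M{\left(v,b \right)} = 30 + b + v$ ($M{\left(v,b \right)} = \left(v + b\right) + 30 = \left(b + v\right) + 30 = 30 + b + v$)
$p{\left(0 \right)} + M{\left(2,2 \right)} \left(-4\right) \left(-4\right) 5 = -6 + \left(30 + 2 + 2\right) \left(-4\right) \left(-4\right) 5 = -6 + 34 \cdot 16 \cdot 5 = -6 + 34 \cdot 80 = -6 + 2720 = 2714$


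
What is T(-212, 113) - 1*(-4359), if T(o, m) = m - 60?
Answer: 4412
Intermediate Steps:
T(o, m) = -60 + m
T(-212, 113) - 1*(-4359) = (-60 + 113) - 1*(-4359) = 53 + 4359 = 4412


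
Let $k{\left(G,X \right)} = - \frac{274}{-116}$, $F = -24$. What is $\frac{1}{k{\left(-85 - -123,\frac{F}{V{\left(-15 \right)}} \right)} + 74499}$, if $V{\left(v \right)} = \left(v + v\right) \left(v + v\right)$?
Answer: $\frac{58}{4321079} \approx 1.3423 \cdot 10^{-5}$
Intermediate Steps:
$V{\left(v \right)} = 4 v^{2}$ ($V{\left(v \right)} = 2 v 2 v = 4 v^{2}$)
$k{\left(G,X \right)} = \frac{137}{58}$ ($k{\left(G,X \right)} = \left(-274\right) \left(- \frac{1}{116}\right) = \frac{137}{58}$)
$\frac{1}{k{\left(-85 - -123,\frac{F}{V{\left(-15 \right)}} \right)} + 74499} = \frac{1}{\frac{137}{58} + 74499} = \frac{1}{\frac{4321079}{58}} = \frac{58}{4321079}$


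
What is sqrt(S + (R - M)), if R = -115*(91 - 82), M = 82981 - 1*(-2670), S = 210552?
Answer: sqrt(123866) ≈ 351.95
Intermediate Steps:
M = 85651 (M = 82981 + 2670 = 85651)
R = -1035 (R = -115*9 = -1035)
sqrt(S + (R - M)) = sqrt(210552 + (-1035 - 1*85651)) = sqrt(210552 + (-1035 - 85651)) = sqrt(210552 - 86686) = sqrt(123866)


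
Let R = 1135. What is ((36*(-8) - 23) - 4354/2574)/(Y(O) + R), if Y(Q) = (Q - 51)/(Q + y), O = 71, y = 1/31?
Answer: -147693278/536226405 ≈ -0.27543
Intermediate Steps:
y = 1/31 ≈ 0.032258
Y(Q) = (-51 + Q)/(1/31 + Q) (Y(Q) = (Q - 51)/(Q + 1/31) = (-51 + Q)/(1/31 + Q))
((36*(-8) - 23) - 4354/2574)/(Y(O) + R) = ((36*(-8) - 23) - 4354/2574)/(31*(-51 + 71)/(1 + 31*71) + 1135) = ((-288 - 23) - 4354*1/2574)/(31*20/(1 + 2201) + 1135) = (-311 - 2177/1287)/(31*20/2202 + 1135) = -402434/(1287*(31*(1/2202)*20 + 1135)) = -402434/(1287*(310/1101 + 1135)) = -402434/(1287*1249945/1101) = -402434/1287*1101/1249945 = -147693278/536226405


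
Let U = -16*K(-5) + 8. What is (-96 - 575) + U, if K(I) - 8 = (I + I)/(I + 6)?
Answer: -631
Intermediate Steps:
K(I) = 8 + 2*I/(6 + I) (K(I) = 8 + (I + I)/(I + 6) = 8 + (2*I)/(6 + I) = 8 + 2*I/(6 + I))
U = 40 (U = -32*(24 + 5*(-5))/(6 - 5) + 8 = -32*(24 - 25)/1 + 8 = -32*(-1) + 8 = -16*(-2) + 8 = 32 + 8 = 40)
(-96 - 575) + U = (-96 - 575) + 40 = -671 + 40 = -631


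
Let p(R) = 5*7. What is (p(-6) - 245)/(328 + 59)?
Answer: -70/129 ≈ -0.54264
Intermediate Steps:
p(R) = 35
(p(-6) - 245)/(328 + 59) = (35 - 245)/(328 + 59) = -210/387 = -210*1/387 = -70/129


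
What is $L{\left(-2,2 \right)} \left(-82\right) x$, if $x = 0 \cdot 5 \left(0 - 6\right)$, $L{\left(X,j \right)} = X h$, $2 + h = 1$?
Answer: $0$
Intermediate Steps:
$h = -1$ ($h = -2 + 1 = -1$)
$L{\left(X,j \right)} = - X$ ($L{\left(X,j \right)} = X \left(-1\right) = - X$)
$x = 0$ ($x = 0 \left(0 - 6\right) = 0 \left(-6\right) = 0$)
$L{\left(-2,2 \right)} \left(-82\right) x = \left(-1\right) \left(-2\right) \left(-82\right) 0 = 2 \left(-82\right) 0 = \left(-164\right) 0 = 0$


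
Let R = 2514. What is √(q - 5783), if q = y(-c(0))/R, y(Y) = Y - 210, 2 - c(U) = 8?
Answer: I*√1015283509/419 ≈ 76.047*I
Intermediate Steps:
c(U) = -6 (c(U) = 2 - 1*8 = 2 - 8 = -6)
y(Y) = -210 + Y
q = -34/419 (q = (-210 - 1*(-6))/2514 = (-210 + 6)*(1/2514) = -204*1/2514 = -34/419 ≈ -0.081146)
√(q - 5783) = √(-34/419 - 5783) = √(-2423111/419) = I*√1015283509/419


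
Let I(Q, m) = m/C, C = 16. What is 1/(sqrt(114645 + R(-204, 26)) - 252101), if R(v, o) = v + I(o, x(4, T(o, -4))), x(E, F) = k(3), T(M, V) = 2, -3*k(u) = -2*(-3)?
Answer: -2016808/508438398081 - 2*sqrt(1831054)/508438398081 ≈ -3.9720e-6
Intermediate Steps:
k(u) = -2 (k(u) = -(-2)*(-3)/3 = -1/3*6 = -2)
x(E, F) = -2
I(Q, m) = m/16
R(v, o) = -1/8 + v (R(v, o) = v + (1/16)*(-2) = v - 1/8 = -1/8 + v)
1/(sqrt(114645 + R(-204, 26)) - 252101) = 1/(sqrt(114645 + (-1/8 - 204)) - 252101) = 1/(sqrt(114645 - 1633/8) - 252101) = 1/(sqrt(915527/8) - 252101) = 1/(sqrt(1831054)/4 - 252101) = 1/(-252101 + sqrt(1831054)/4)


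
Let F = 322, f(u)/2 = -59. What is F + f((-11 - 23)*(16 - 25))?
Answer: 204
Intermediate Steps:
f(u) = -118 (f(u) = 2*(-59) = -118)
F + f((-11 - 23)*(16 - 25)) = 322 - 118 = 204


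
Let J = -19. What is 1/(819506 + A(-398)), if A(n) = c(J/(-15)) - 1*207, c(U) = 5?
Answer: 1/819304 ≈ 1.2205e-6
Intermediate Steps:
A(n) = -202 (A(n) = 5 - 1*207 = 5 - 207 = -202)
1/(819506 + A(-398)) = 1/(819506 - 202) = 1/819304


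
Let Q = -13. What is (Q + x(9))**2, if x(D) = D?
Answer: 16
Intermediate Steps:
(Q + x(9))**2 = (-13 + 9)**2 = (-4)**2 = 16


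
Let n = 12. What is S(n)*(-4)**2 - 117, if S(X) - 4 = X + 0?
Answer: 139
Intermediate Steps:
S(X) = 4 + X (S(X) = 4 + (X + 0) = 4 + X)
S(n)*(-4)**2 - 117 = (4 + 12)*(-4)**2 - 117 = 16*16 - 117 = 256 - 117 = 139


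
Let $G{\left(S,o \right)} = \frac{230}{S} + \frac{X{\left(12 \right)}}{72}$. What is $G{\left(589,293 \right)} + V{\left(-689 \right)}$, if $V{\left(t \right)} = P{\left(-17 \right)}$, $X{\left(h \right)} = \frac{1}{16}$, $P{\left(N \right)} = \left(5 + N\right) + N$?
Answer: $- \frac{19411763}{678528} \approx -28.609$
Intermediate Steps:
$P{\left(N \right)} = 5 + 2 N$
$X{\left(h \right)} = \frac{1}{16}$
$G{\left(S,o \right)} = \frac{1}{1152} + \frac{230}{S}$ ($G{\left(S,o \right)} = \frac{230}{S} + \frac{1}{16 \cdot 72} = \frac{230}{S} + \frac{1}{16} \cdot \frac{1}{72} = \frac{230}{S} + \frac{1}{1152} = \frac{1}{1152} + \frac{230}{S}$)
$V{\left(t \right)} = -29$ ($V{\left(t \right)} = 5 + 2 \left(-17\right) = 5 - 34 = -29$)
$G{\left(589,293 \right)} + V{\left(-689 \right)} = \frac{264960 + 589}{1152 \cdot 589} - 29 = \frac{1}{1152} \cdot \frac{1}{589} \cdot 265549 - 29 = \frac{265549}{678528} - 29 = - \frac{19411763}{678528}$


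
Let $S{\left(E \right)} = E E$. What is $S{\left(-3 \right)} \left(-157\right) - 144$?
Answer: $-1557$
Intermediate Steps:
$S{\left(E \right)} = E^{2}$
$S{\left(-3 \right)} \left(-157\right) - 144 = \left(-3\right)^{2} \left(-157\right) - 144 = 9 \left(-157\right) - 144 = -1413 - 144 = -1557$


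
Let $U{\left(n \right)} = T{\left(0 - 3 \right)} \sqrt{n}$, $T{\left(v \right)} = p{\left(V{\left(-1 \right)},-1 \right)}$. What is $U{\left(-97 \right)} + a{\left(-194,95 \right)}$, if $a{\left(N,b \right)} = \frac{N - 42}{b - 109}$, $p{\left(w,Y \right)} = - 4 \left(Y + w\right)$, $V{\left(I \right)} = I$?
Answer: $\frac{118}{7} + 8 i \sqrt{97} \approx 16.857 + 78.791 i$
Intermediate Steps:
$p{\left(w,Y \right)} = - 4 Y - 4 w$
$T{\left(v \right)} = 8$ ($T{\left(v \right)} = \left(-4\right) \left(-1\right) - -4 = 4 + 4 = 8$)
$a{\left(N,b \right)} = \frac{-42 + N}{-109 + b}$
$U{\left(n \right)} = 8 \sqrt{n}$
$U{\left(-97 \right)} + a{\left(-194,95 \right)} = 8 \sqrt{-97} + \frac{-42 - 194}{-109 + 95} = 8 i \sqrt{97} + \frac{1}{-14} \left(-236\right) = 8 i \sqrt{97} - - \frac{118}{7} = 8 i \sqrt{97} + \frac{118}{7} = \frac{118}{7} + 8 i \sqrt{97}$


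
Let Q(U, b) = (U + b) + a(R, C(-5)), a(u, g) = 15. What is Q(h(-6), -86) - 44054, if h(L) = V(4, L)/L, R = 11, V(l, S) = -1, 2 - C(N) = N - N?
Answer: -264749/6 ≈ -44125.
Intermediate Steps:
C(N) = 2 (C(N) = 2 - (N - N) = 2 - 1*0 = 2 + 0 = 2)
h(L) = -1/L
Q(U, b) = 15 + U + b (Q(U, b) = (U + b) + 15 = 15 + U + b)
Q(h(-6), -86) - 44054 = (15 - 1/(-6) - 86) - 44054 = (15 - 1*(-1/6) - 86) - 44054 = (15 + 1/6 - 86) - 44054 = -425/6 - 44054 = -264749/6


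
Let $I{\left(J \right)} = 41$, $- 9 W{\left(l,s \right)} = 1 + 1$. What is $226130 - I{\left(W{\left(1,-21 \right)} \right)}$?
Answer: $226089$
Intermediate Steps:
$W{\left(l,s \right)} = - \frac{2}{9}$ ($W{\left(l,s \right)} = - \frac{1 + 1}{9} = \left(- \frac{1}{9}\right) 2 = - \frac{2}{9}$)
$226130 - I{\left(W{\left(1,-21 \right)} \right)} = 226130 - 41 = 226089$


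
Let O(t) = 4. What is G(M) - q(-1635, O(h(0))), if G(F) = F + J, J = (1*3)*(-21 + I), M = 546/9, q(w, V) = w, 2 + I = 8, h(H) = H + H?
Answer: 4952/3 ≈ 1650.7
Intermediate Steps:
h(H) = 2*H
I = 6 (I = -2 + 8 = 6)
M = 182/3 (M = 546*(⅑) = 182/3 ≈ 60.667)
J = -45 (J = (1*3)*(-21 + 6) = 3*(-15) = -45)
G(F) = -45 + F (G(F) = F - 45 = -45 + F)
G(M) - q(-1635, O(h(0))) = (-45 + 182/3) - 1*(-1635) = 47/3 + 1635 = 4952/3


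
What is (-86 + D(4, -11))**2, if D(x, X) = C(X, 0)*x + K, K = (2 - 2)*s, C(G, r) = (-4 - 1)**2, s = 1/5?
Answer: 196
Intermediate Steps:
s = 1/5 ≈ 0.20000
C(G, r) = 25 (C(G, r) = (-5)**2 = 25)
K = 0 (K = (2 - 2)*(1/5) = 0*(1/5) = 0)
D(x, X) = 25*x (D(x, X) = 25*x + 0 = 25*x)
(-86 + D(4, -11))**2 = (-86 + 25*4)**2 = (-86 + 100)**2 = 14**2 = 196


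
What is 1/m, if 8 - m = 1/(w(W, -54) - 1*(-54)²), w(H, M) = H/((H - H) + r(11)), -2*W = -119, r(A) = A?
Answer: 64033/512286 ≈ 0.12499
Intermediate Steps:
W = 119/2 (W = -½*(-119) = 119/2 ≈ 59.500)
w(H, M) = H/11 (w(H, M) = H/((H - H) + 11) = H/(0 + 11) = H/11)
m = 512286/64033 (m = 8 - 1/((1/11)*(119/2) - 1*(-54)²) = 8 - 1/(119/22 - 1*2916) = 8 - 1/(119/22 - 2916) = 8 - 1/(-64033/22) = 8 - 1*(-22/64033) = 8 + 22/64033 = 512286/64033 ≈ 8.0003)
1/m = 1/(512286/64033) = 64033/512286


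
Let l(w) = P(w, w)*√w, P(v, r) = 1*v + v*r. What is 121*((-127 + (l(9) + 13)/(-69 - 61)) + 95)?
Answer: -537603/130 ≈ -4135.4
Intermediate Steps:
P(v, r) = v + r*v
l(w) = w^(3/2)*(1 + w) (l(w) = (w*(1 + w))*√w = w^(3/2)*(1 + w))
121*((-127 + (l(9) + 13)/(-69 - 61)) + 95) = 121*((-127 + (9^(3/2)*(1 + 9) + 13)/(-69 - 61)) + 95) = 121*((-127 + (27*10 + 13)/(-130)) + 95) = 121*((-127 + (270 + 13)*(-1/130)) + 95) = 121*((-127 + 283*(-1/130)) + 95) = 121*((-127 - 283/130) + 95) = 121*(-16793/130 + 95) = 121*(-4443/130) = -537603/130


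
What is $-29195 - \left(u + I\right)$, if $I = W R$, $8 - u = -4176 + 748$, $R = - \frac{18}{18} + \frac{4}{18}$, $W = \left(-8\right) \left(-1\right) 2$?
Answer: $- \frac{293567}{9} \approx -32619.0$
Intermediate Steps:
$W = 16$ ($W = 8 \cdot 2 = 16$)
$R = - \frac{7}{9}$ ($R = \left(-18\right) \frac{1}{18} + 4 \cdot \frac{1}{18} = -1 + \frac{2}{9} = - \frac{7}{9} \approx -0.77778$)
$u = 3436$ ($u = 8 - \left(-4176 + 748\right) = 8 - -3428 = 8 + 3428 = 3436$)
$I = - \frac{112}{9}$ ($I = 16 \left(- \frac{7}{9}\right) = - \frac{112}{9} \approx -12.444$)
$-29195 - \left(u + I\right) = -29195 - \left(3436 - \frac{112}{9}\right) = -29195 - \frac{30812}{9} = - \frac{293567}{9}$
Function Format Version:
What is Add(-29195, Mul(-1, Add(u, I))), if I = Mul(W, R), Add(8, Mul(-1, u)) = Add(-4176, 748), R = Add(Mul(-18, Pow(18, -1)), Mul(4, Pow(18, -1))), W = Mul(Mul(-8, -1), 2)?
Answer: Rational(-293567, 9) ≈ -32619.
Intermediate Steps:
W = 16 (W = Mul(8, 2) = 16)
R = Rational(-7, 9) (R = Add(Mul(-18, Rational(1, 18)), Mul(4, Rational(1, 18))) = Add(-1, Rational(2, 9)) = Rational(-7, 9) ≈ -0.77778)
u = 3436 (u = Add(8, Mul(-1, Add(-4176, 748))) = Add(8, Mul(-1, -3428)) = Add(8, 3428) = 3436)
I = Rational(-112, 9) (I = Mul(16, Rational(-7, 9)) = Rational(-112, 9) ≈ -12.444)
Add(-29195, Mul(-1, Add(u, I))) = Add(-29195, Mul(-1, Add(3436, Rational(-112, 9)))) = Add(-29195, Mul(-1, Rational(30812, 9))) = Add(-29195, Rational(-30812, 9)) = Rational(-293567, 9)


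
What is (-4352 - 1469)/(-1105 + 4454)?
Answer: -5821/3349 ≈ -1.7381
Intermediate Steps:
(-4352 - 1469)/(-1105 + 4454) = -5821/3349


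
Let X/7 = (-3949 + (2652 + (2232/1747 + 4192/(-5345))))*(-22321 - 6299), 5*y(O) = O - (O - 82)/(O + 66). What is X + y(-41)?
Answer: 60634951493257714/233442875 ≈ 2.5974e+8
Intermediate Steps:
y(O) = O/5 - (-82 + O)/(5*(66 + O)) (y(O) = (O - (O - 82)/(O + 66))/5 = (O - (-82 + O)/(66 + O))/5 = O/5 - (-82 + O)/(5*(66 + O)))
X = 485079625422252/1867543 (X = 7*((-3949 + (2652 + (2232/1747 + 4192/(-5345))))*(-22321 - 6299)) = 7*((-3949 + (2652 + (2232*(1/1747) + 4192*(-1/5345))))*(-28620)) = 7*((-3949 + (2652 + (2232/1747 - 4192/5345)))*(-28620)) = 7*((-3949 + (2652 + 4606616/9337715))*(-28620)) = 7*((-3949 + 24768226796/9337715)*(-28620)) = 7*(-12106409739/9337715*(-28620)) = 7*(69297089346036/1867543) = 485079625422252/1867543 ≈ 2.5974e+8)
X + y(-41) = 485079625422252/1867543 + (82 + (-41)² + 65*(-41))/(5*(66 - 41)) = 485079625422252/1867543 + (⅕)*(82 + 1681 - 2665)/25 = 485079625422252/1867543 + (⅕)*(1/25)*(-902) = 485079625422252/1867543 - 902/125 = 60634951493257714/233442875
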